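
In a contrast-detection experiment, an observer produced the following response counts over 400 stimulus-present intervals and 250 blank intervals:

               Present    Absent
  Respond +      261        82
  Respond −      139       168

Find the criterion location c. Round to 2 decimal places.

c = 0.03

H = 261/400 = 0.6525
FA = 82/250 = 0.3280
z(H) = z(0.6525) = 0.392
z(FA) = z(0.3280) = -0.445
c = −½·[z(H) + z(FA)] = −0.5 × (0.392 + (-0.445)) = 0.0265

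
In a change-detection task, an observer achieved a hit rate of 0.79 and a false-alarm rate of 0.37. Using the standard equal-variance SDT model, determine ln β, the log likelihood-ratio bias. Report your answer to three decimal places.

ln β = -0.270

z(H) = 0.8064
z(FA) = -0.3319
ln β = −½·[z(H)² − z(FA)²] = −0.5 × (0.6503 − 0.1102) = -0.27005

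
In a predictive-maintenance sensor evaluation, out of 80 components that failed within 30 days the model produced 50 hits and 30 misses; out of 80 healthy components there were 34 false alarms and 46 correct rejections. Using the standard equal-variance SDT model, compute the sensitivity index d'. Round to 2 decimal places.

d' = 0.51

H = 50/80 = 0.6250
FA = 34/80 = 0.4250
z(H) = 0.3186
z(FA) = -0.1891
d' = z(H) − z(FA) = 0.3186 − (-0.1891) = 0.5077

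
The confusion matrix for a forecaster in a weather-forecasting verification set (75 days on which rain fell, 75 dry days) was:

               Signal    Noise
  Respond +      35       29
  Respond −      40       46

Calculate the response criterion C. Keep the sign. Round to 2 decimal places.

H = 35/75 = 0.4667
FA = 29/75 = 0.3867
z(H) = z(0.4667) = -0.0836
z(FA) = z(0.3867) = -0.2879
c = −½·[z(H) + z(FA)] = −0.5 × (-0.0836 + (-0.2879)) = 0.18575

C = 0.19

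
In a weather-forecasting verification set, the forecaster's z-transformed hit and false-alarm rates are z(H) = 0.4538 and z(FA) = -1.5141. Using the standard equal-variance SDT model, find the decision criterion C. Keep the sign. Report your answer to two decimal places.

C = 0.53

c = −½·[z(H) + z(FA)] = −½·(0.4538 + (-1.5141)) = 0.53015
c > 0: the forecaster has a conservative response bias.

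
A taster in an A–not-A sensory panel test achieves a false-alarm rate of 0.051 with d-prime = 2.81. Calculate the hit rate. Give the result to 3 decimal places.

hit rate = 0.880

z(false-alarm rate) = z(0.051) = -1.6352
z(H) = z(FA) + d' = -1.6352 + 2.81 = 1.1748
hit rate = Φ(1.1748) = 0.8800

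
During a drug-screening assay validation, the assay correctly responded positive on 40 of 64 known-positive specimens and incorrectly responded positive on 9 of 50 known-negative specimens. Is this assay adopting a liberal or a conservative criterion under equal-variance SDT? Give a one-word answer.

z(H) = 0.319, z(FA) = -0.915
c = −½·(z(H) + z(FA)) = 0.298
c > 0 → conservative criterion (biased toward responding “no”).

conservative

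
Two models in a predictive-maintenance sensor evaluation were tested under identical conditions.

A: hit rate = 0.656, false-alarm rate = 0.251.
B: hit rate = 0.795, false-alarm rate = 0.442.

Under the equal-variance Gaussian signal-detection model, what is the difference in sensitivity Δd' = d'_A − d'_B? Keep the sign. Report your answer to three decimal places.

Δd' = 0.103

A: z(0.656) = 0.4016, z(0.251) = -0.6713, d' = 1.0729
B: z(0.795) = 0.8239, z(0.442) = -0.1459, d' = 0.9698
Δd' = d'_A − d'_B = 1.0729 − 0.9698 = 0.1031
A has the higher sensitivity.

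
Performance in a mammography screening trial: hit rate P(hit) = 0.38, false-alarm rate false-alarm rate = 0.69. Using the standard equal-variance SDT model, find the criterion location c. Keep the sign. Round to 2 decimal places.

Φ⁻¹(H) = Φ⁻¹(0.38) = -0.3055
Φ⁻¹(FA) = Φ⁻¹(0.69) = 0.4959
c = −½·[z(H) + z(FA)] = −0.5 × (-0.3055 + 0.4959) = -0.0952

c = -0.10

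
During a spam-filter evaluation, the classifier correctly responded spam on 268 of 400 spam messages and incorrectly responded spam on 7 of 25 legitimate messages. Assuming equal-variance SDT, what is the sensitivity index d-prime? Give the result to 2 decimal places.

H = 268/400 = 0.6700
FA = 7/25 = 0.2800
z(H) = z(0.6700) = 0.4399
z(FA) = z(0.2800) = -0.5828
d' = z(H) − z(FA) = 0.4399 − (-0.5828) = 1.0227

d-prime = 1.02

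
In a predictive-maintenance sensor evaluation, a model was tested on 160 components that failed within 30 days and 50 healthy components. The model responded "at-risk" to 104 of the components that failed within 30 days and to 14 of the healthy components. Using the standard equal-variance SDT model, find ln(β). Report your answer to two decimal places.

ln β = 0.10

H = 104/160 = 0.6500
FA = 14/50 = 0.2800
Φ⁻¹(H) = 0.385
Φ⁻¹(FA) = -0.583
ln β = −½·[z(H)² − z(FA)²] = −0.5 × (0.148 − 0.340) = 0.096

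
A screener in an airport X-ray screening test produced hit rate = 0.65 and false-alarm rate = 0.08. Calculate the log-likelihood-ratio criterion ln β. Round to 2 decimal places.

ln β = 0.91

z(0.65) = 0.385, z(0.08) = -1.405
ln β = −½·[z(H)² − z(FA)²] = −0.5 × (0.148 − 1.974) = 0.913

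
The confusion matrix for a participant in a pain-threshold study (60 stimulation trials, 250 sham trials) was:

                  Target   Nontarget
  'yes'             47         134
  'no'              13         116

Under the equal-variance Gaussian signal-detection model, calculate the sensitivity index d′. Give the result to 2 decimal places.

H = 47/60 = 0.7833
FA = 134/250 = 0.5360
z(H) = z(0.7833) = 0.7834
z(FA) = z(0.5360) = 0.0904
d' = z(H) − z(FA) = 0.7834 − 0.0904 = 0.6930

d′ = 0.69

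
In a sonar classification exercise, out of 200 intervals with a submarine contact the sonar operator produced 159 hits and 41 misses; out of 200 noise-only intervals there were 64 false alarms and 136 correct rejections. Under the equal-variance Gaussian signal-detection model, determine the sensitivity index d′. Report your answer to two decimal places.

H = 159/200 = 0.7950
FA = 64/200 = 0.3200
z(H) = z(0.7950) = 0.8239
z(FA) = z(0.3200) = -0.4677
d' = z(H) − z(FA) = 0.8239 − (-0.4677) = 1.2916

d′ = 1.29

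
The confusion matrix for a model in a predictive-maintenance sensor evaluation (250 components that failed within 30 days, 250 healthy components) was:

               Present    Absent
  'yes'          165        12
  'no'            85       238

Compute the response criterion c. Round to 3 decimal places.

c = 0.626

H = 165/250 = 0.6600
FA = 12/250 = 0.0480
Φ⁻¹(H) = 0.4125
Φ⁻¹(FA) = -1.6646
c = −½·[z(H) + z(FA)] = −0.5 × (0.4125 + (-1.6646)) = 0.62605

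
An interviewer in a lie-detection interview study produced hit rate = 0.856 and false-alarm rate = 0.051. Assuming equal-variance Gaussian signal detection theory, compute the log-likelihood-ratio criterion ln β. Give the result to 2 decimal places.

ln β = 0.77

z(H) = z(0.856) = 1.063
z(FA) = z(0.051) = -1.635
ln β = −½·[z(H)² − z(FA)²] = −0.5 × (1.130 − 2.673) = 0.7715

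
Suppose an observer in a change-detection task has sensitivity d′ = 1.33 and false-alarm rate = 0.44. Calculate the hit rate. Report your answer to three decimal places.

z(false-alarm rate) = z(0.44) = -0.1510
z(H) = z(FA) + d' = -0.1510 + 1.33 = 1.1790
hit rate = Φ(1.1790) = 0.8808

hit rate = 0.881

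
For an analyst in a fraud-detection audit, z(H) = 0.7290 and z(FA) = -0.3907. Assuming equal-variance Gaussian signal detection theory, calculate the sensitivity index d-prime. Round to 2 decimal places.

d' = z(H) − z(FA) = 0.7290 − (-0.3907) = 1.1197

d-prime = 1.12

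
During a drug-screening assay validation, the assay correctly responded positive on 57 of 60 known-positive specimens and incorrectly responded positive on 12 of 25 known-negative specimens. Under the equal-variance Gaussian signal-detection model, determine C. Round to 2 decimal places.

H = 57/60 = 0.9500
FA = 12/25 = 0.4800
z(H) = 1.645
z(FA) = -0.050
c = −½·[z(H) + z(FA)] = −0.5 × (1.645 + (-0.050)) = -0.7975
c < 0: the assay has a liberal response bias.

C = -0.80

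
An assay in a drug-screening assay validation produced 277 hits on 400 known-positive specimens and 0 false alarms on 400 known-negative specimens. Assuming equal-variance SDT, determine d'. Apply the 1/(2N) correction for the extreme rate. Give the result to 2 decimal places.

d' = 3.53

The false-alarm rate is 0/400 = 0, so apply the 1/(2N) correction: FA → 1/(2·400) = 0.00125.
z(H) = z(0.69250) = 0.503
z(FA) = z(0.00125) = -3.023
d' = 0.503 − (-3.023) = 3.526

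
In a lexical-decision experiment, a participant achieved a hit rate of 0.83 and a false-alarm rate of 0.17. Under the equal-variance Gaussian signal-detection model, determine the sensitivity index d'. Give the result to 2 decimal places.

z(0.83) = 0.9542, z(0.17) = -0.9542
d' = z(H) − z(FA) = 0.9542 − (-0.9542) = 1.9084

d' = 1.91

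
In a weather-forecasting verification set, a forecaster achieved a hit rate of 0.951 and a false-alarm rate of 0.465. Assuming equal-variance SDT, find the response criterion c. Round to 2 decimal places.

c = -0.78

z(H) = 1.655
z(FA) = -0.088
c = −½·[z(H) + z(FA)] = −0.5 × (1.655 + (-0.088)) = -0.7835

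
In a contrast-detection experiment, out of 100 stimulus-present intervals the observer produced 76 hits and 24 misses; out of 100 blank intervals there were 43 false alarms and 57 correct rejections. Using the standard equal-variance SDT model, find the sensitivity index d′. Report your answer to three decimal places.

H = 76/100 = 0.7600
FA = 43/100 = 0.4300
Φ⁻¹(H) = 0.7063
Φ⁻¹(FA) = -0.1764
d' = z(H) − z(FA) = 0.7063 − (-0.1764) = 0.8827

d′ = 0.883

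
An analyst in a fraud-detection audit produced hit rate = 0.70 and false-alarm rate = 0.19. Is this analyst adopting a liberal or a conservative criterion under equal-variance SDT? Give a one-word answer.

conservative

z(H) = 0.524, z(FA) = -0.878
c = −½·(z(H) + z(FA)) = 0.177
c > 0 → conservative criterion (biased toward responding “no”).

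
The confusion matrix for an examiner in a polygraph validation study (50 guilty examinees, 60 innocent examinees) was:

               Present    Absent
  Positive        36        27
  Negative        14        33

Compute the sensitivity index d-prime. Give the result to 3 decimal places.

d-prime = 0.709

H = 36/50 = 0.7200
FA = 27/60 = 0.4500
z(0.7200) = 0.5828, z(0.4500) = -0.1257
d' = z(H) − z(FA) = 0.5828 − (-0.1257) = 0.7085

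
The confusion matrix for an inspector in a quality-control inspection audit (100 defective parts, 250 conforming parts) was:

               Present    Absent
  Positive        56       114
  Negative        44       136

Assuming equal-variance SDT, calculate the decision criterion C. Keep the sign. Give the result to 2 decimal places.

C = -0.02

H = 56/100 = 0.5600
FA = 114/250 = 0.4560
z(0.5600) = 0.1510, z(0.4560) = -0.1105
c = −½·[z(H) + z(FA)] = −0.5 × (0.1510 + (-0.1105)) = -0.02025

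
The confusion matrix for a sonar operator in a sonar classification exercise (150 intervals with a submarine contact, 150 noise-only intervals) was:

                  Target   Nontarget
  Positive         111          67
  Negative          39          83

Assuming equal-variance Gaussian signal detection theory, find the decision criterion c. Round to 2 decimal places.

H = 111/150 = 0.7400
FA = 67/150 = 0.4467
z(0.7400) = 0.643, z(0.4467) = -0.134
c = −½·[z(H) + z(FA)] = −0.5 × (0.643 + (-0.134)) = -0.2545
c < 0: the sonar operator has a liberal response bias.

c = -0.25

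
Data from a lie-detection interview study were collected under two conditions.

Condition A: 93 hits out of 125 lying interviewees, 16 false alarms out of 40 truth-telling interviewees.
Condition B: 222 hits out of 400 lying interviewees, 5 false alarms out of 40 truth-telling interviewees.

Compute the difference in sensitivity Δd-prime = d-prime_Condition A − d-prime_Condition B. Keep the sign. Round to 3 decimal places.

Δd-prime = -0.380

Condition A: z(0.7440) = 0.6557, z(0.4000) = -0.2533, d' = 0.9090
Condition B: z(0.5550) = 0.1383, z(0.1250) = -1.1503, d' = 1.2886
Δd' = d'_Condition A − d'_Condition B = 0.9090 − 1.2886 = -0.3796
Condition B has the higher sensitivity.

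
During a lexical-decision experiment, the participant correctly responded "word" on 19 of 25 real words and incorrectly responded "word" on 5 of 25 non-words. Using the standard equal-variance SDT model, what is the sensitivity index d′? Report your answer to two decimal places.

H = 19/25 = 0.7600
FA = 5/25 = 0.2000
Φ⁻¹(H) = Φ⁻¹(0.7600) = 0.7063
Φ⁻¹(FA) = Φ⁻¹(0.2000) = -0.8416
d' = z(H) − z(FA) = 0.7063 − (-0.8416) = 1.5479

d′ = 1.55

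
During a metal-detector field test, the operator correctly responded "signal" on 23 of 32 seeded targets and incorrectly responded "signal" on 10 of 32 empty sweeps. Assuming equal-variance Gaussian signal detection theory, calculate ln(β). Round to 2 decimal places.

H = 23/32 = 0.7188
FA = 10/32 = 0.3125
Φ⁻¹(H) = 0.579
Φ⁻¹(FA) = -0.489
ln β = −½·[z(H)² − z(FA)²] = −0.5 × (0.335 − 0.239) = -0.048

ln β = -0.05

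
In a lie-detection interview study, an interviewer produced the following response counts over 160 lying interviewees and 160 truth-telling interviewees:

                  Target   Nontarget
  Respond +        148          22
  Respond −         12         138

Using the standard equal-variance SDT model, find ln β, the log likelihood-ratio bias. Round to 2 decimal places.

ln β = -0.44

H = 148/160 = 0.9250
FA = 22/160 = 0.1375
Φ⁻¹(H) = Φ⁻¹(0.9250) = 1.440
Φ⁻¹(FA) = Φ⁻¹(0.1375) = -1.092
ln β = −½·[z(H)² − z(FA)²] = −0.5 × (2.074 − 1.192) = -0.441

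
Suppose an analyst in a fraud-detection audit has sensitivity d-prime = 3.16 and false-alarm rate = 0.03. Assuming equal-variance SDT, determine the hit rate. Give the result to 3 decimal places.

z(false-alarm rate) = z(0.03) = -1.8808
z(H) = z(FA) + d' = -1.8808 + 3.16 = 1.2792
hit rate = Φ(1.2792) = 0.8996

hit rate = 0.900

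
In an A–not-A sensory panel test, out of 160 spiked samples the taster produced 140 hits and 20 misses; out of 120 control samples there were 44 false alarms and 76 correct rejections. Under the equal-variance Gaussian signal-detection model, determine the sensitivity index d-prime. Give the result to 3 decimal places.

d-prime = 1.491

H = 140/160 = 0.8750
FA = 44/120 = 0.3667
z(0.8750) = 1.1503, z(0.3667) = -0.3406
d' = z(H) − z(FA) = 1.1503 − (-0.3406) = 1.4909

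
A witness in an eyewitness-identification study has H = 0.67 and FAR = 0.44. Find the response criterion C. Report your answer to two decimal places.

C = -0.14

z(0.67) = 0.440, z(0.44) = -0.151
c = −½·[z(H) + z(FA)] = −0.5 × (0.440 + (-0.151)) = -0.1445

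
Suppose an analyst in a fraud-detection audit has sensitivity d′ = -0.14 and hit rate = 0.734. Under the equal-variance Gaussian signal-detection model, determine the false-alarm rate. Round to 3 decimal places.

false-alarm rate = 0.778

z(hit rate) = z(0.734) = 0.6250
z(FA) = z(H) − d' = 0.6250 − (-0.14) = 0.7650
false-alarm rate = Φ(0.7650) = 0.7779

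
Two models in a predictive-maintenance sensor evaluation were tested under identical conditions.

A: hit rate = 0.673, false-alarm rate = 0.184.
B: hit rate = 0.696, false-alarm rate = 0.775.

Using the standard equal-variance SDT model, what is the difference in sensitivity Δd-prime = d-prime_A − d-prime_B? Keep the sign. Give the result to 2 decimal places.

Δd-prime = 1.59

A: z(0.673) = 0.448, z(0.184) = -0.900, d' = 1.348
B: z(0.696) = 0.513, z(0.775) = 0.755, d' = -0.242
Δd' = d'_A − d'_B = 1.348 − (-0.242) = 1.590
A has the higher sensitivity.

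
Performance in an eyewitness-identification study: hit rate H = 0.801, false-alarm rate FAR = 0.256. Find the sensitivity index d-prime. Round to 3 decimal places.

z(0.801) = 0.8452, z(0.256) = -0.6557
d' = z(H) − z(FA) = 0.8452 − (-0.6557) = 1.5009

d-prime = 1.501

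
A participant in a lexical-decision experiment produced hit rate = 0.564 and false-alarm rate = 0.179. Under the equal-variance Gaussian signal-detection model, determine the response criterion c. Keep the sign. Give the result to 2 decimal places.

c = 0.38

z(0.564) = 0.1611, z(0.179) = -0.9192
c = −½·[z(H) + z(FA)] = −0.5 × (0.1611 + (-0.9192)) = 0.37905
c > 0: the participant has a conservative response bias.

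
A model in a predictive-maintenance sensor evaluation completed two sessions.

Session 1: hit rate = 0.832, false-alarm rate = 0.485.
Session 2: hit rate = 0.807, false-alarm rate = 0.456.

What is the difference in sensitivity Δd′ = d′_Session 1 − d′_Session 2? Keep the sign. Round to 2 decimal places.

Δd′ = 0.02

Session 1: z(0.832) = 0.962, z(0.485) = -0.038, d' = 1.000
Session 2: z(0.807) = 0.867, z(0.456) = -0.111, d' = 0.978
Δd' = d'_Session 1 − d'_Session 2 = 1.000 − 0.978 = 0.022
Session 1 has the higher sensitivity.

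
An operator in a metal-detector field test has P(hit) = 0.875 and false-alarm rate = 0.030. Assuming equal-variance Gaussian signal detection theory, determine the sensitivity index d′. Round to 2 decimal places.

z(H) = z(0.875) = 1.150
z(FA) = z(0.030) = -1.881
d' = z(H) − z(FA) = 1.150 − (-1.881) = 3.031

d′ = 3.03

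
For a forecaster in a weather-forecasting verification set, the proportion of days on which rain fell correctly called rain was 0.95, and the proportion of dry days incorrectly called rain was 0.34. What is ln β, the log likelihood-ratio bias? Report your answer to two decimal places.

z(H) = z(0.95) = 1.645
z(FA) = z(0.34) = -0.412
ln β = −½·[z(H)² − z(FA)²] = −0.5 × (2.706 − 0.170) = -1.268

ln β = -1.27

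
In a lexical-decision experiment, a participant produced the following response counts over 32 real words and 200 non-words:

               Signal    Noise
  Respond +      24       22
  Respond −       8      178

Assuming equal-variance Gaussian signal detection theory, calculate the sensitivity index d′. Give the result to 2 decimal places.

H = 24/32 = 0.7500
FA = 22/200 = 0.1100
z(0.7500) = 0.6745, z(0.1100) = -1.2265
d' = z(H) − z(FA) = 0.6745 − (-1.2265) = 1.9010

d′ = 1.90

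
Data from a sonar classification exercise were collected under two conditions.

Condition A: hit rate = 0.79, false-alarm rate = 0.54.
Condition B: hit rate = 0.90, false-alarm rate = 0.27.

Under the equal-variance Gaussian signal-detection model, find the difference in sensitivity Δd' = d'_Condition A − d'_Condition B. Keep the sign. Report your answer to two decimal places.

Condition A: z(0.79) = 0.806, z(0.54) = 0.100, d' = 0.706
Condition B: z(0.90) = 1.282, z(0.27) = -0.613, d' = 1.895
Δd' = d'_Condition A − d'_Condition B = 0.706 − 1.895 = -1.189
Condition B has the higher sensitivity.

Δd' = -1.19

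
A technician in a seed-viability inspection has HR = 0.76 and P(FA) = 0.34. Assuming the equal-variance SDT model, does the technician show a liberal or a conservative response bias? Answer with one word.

z(H) = 0.706, z(FA) = -0.412
c = −½·(z(H) + z(FA)) = -0.147
c < 0 → liberal criterion (biased toward responding “yes”).

liberal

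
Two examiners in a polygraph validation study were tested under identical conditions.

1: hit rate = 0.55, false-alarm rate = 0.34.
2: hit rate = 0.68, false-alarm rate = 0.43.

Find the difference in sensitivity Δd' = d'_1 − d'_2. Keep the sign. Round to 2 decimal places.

1: z(0.55) = 0.126, z(0.34) = -0.412, d' = 0.538
2: z(0.68) = 0.468, z(0.43) = -0.176, d' = 0.644
Δd' = d'_1 − d'_2 = 0.538 − 0.644 = -0.106
2 has the higher sensitivity.

Δd' = -0.11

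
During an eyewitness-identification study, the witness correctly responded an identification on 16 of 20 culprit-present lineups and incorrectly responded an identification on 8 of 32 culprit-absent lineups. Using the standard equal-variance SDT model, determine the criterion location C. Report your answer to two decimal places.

C = -0.08

H = 16/20 = 0.8000
FA = 8/32 = 0.2500
z(0.8000) = 0.8416, z(0.2500) = -0.6745
c = −½·[z(H) + z(FA)] = −0.5 × (0.8416 + (-0.6745)) = -0.08355
c < 0: the witness has a liberal response bias.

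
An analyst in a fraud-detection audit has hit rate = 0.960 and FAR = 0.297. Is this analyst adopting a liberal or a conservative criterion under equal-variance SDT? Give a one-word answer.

z(H) = 1.751, z(FA) = -0.533
c = −½·(z(H) + z(FA)) = -0.609
c < 0 → liberal criterion (biased toward responding “yes”).

liberal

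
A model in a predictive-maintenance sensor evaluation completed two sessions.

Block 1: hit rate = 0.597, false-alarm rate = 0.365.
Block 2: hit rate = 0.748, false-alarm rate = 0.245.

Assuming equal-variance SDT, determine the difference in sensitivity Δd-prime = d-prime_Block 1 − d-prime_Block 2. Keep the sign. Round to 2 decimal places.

Δd-prime = -0.77

Block 1: z(0.597) = 0.246, z(0.365) = -0.345, d' = 0.591
Block 2: z(0.748) = 0.668, z(0.245) = -0.690, d' = 1.358
Δd' = d'_Block 1 − d'_Block 2 = 0.591 − 1.358 = -0.767
Block 2 has the higher sensitivity.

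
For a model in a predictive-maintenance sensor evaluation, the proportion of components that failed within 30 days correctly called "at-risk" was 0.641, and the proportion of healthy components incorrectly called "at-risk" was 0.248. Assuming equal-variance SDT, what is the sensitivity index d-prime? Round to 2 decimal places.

d-prime = 1.04

z(H) = 0.3611
z(FA) = -0.6808
d' = z(H) − z(FA) = 0.3611 − (-0.6808) = 1.0419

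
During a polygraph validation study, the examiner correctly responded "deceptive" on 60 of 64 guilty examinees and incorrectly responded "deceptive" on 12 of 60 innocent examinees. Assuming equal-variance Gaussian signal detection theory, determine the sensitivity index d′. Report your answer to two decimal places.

d′ = 2.38

H = 60/64 = 0.9375
FA = 12/60 = 0.2000
z(0.9375) = 1.534, z(0.2000) = -0.842
d' = z(H) − z(FA) = 1.534 − (-0.842) = 2.376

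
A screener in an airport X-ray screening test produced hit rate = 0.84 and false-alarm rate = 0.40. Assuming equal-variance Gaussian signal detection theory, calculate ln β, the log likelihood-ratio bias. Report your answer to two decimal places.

ln β = -0.46

z(H) = 0.994
z(FA) = -0.253
ln β = −½·[z(H)² − z(FA)²] = −0.5 × (0.988 − 0.064) = -0.462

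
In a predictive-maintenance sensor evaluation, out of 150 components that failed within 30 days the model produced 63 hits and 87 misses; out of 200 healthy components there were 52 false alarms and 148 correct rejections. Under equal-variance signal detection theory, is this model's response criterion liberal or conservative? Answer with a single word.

conservative

z(H) = -0.202, z(FA) = -0.643
c = −½·(z(H) + z(FA)) = 0.4225
c > 0 → conservative criterion (biased toward responding “no”).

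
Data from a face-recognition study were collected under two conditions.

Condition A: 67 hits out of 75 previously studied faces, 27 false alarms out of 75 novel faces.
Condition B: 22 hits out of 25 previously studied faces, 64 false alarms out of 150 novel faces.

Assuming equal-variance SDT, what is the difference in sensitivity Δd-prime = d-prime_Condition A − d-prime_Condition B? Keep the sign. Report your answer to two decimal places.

Δd-prime = 0.24

Condition A: z(0.8933) = 1.244, z(0.3600) = -0.358, d' = 1.602
Condition B: z(0.8800) = 1.175, z(0.4267) = -0.185, d' = 1.360
Δd' = d'_Condition A − d'_Condition B = 1.602 − 1.360 = 0.242
Condition A has the higher sensitivity.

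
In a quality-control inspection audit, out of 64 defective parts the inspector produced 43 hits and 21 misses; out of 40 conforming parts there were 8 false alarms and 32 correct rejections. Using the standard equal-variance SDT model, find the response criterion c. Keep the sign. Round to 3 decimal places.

c = 0.198

H = 43/64 = 0.6719
FA = 8/40 = 0.2000
z(H) = 0.4452
z(FA) = -0.8416
c = −½·[z(H) + z(FA)] = −0.5 × (0.4452 + (-0.8416)) = 0.1982
c > 0: the inspector has a conservative response bias.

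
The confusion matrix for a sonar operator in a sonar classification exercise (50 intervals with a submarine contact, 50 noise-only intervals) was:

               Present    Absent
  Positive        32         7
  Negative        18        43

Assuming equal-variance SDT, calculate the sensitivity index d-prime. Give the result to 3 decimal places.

H = 32/50 = 0.6400
FA = 7/50 = 0.1400
z(H) = z(0.6400) = 0.3585
z(FA) = z(0.1400) = -1.0803
d' = z(H) − z(FA) = 0.3585 − (-1.0803) = 1.4388

d-prime = 1.439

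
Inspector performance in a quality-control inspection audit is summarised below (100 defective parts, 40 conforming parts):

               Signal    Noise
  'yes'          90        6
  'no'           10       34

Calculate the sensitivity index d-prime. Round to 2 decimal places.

H = 90/100 = 0.9000
FA = 6/40 = 0.1500
Φ⁻¹(H) = Φ⁻¹(0.9000) = 1.2816
Φ⁻¹(FA) = Φ⁻¹(0.1500) = -1.0364
d' = z(H) − z(FA) = 1.2816 − (-1.0364) = 2.3180

d-prime = 2.32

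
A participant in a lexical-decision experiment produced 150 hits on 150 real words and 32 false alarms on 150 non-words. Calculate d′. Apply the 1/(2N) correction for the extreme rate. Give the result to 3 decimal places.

The hit rate is 150/150 = 1, so apply the 1/(2N) correction: H → 1 − 1/(2·150) = 0.99667.
z(H) = z(0.99667) = 2.7134
z(FA) = z(0.21333) = -0.7949
d' = 2.7134 − (-0.7949) = 3.5083

d′ = 3.508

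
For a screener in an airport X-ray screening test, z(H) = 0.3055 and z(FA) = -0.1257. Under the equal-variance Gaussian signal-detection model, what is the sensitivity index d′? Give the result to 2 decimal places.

d′ = 0.43

d' = z(H) − z(FA) = 0.3055 − (-0.1257) = 0.4312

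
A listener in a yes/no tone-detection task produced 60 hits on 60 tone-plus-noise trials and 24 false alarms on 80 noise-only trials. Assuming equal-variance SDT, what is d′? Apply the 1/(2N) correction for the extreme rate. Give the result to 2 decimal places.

d′ = 2.92

The hit rate is 60/60 = 1, so apply the 1/(2N) correction: H → 1 − 1/(2·60) = 0.99167.
z(H) = z(0.99167) = 2.394
z(FA) = z(0.30000) = -0.524
d' = 2.394 − (-0.524) = 2.918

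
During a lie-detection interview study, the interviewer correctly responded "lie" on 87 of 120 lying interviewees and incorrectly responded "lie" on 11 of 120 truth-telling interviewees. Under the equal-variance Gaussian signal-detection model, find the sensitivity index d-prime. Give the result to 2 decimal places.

d-prime = 1.93

H = 87/120 = 0.7250
FA = 11/120 = 0.0917
z(H) = z(0.7250) = 0.5978
z(FA) = z(0.0917) = -1.3304
d' = z(H) − z(FA) = 0.5978 − (-1.3304) = 1.9282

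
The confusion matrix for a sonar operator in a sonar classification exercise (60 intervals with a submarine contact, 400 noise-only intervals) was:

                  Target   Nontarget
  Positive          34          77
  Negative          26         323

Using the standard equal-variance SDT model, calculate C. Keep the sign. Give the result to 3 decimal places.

C = 0.350

H = 34/60 = 0.5667
FA = 77/400 = 0.1925
z(H) = z(0.5667) = 0.1680
z(FA) = z(0.1925) = -0.8687
c = −½·[z(H) + z(FA)] = −0.5 × (0.1680 + (-0.8687)) = 0.35035
c > 0: the sonar operator has a conservative response bias.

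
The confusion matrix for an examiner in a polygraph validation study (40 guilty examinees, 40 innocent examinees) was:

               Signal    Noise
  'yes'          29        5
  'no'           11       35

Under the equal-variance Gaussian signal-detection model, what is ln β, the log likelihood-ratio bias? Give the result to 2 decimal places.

ln β = 0.48

H = 29/40 = 0.7250
FA = 5/40 = 0.1250
z(H) = z(0.7250) = 0.598
z(FA) = z(0.1250) = -1.150
ln β = −½·[z(H)² − z(FA)²] = −0.5 × (0.358 − 1.323) = 0.4825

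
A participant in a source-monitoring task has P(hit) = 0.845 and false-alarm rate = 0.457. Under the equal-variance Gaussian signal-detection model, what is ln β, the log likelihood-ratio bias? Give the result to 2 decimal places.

z(0.845) = 1.015, z(0.457) = -0.108
ln β = −½·[z(H)² − z(FA)²] = −0.5 × (1.030 − 0.012) = -0.509

ln β = -0.51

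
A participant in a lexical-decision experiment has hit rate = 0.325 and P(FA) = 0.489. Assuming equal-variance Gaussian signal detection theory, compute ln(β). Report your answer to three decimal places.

z(H) = -0.4538
z(FA) = -0.0276
ln β = −½·[z(H)² − z(FA)²] = −0.5 × (0.2059 − 0.0008) = -0.10255

ln β = -0.103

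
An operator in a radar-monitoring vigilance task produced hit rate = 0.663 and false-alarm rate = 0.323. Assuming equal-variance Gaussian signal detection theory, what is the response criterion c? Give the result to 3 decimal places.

c = 0.019

z(0.663) = 0.4207, z(0.323) = -0.4593
c = −½·[z(H) + z(FA)] = −0.5 × (0.4207 + (-0.4593)) = 0.0193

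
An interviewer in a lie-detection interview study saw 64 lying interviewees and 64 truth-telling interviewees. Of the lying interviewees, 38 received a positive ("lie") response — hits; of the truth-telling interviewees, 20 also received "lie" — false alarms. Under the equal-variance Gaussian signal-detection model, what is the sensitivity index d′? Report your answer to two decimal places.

H = 38/64 = 0.5938
FA = 20/64 = 0.3125
z(0.5938) = 0.2373, z(0.3125) = -0.4888
d' = z(H) − z(FA) = 0.2373 − (-0.4888) = 0.7261

d′ = 0.73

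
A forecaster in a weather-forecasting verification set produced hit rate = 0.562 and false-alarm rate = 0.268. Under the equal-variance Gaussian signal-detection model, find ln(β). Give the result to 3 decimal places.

Φ⁻¹(H) = 0.1560
Φ⁻¹(FA) = -0.6189
ln β = −½·[z(H)² − z(FA)²] = −0.5 × (0.0243 − 0.3830) = 0.17935

ln β = 0.179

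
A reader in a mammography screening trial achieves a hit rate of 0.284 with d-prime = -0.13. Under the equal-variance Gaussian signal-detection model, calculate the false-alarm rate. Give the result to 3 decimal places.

false-alarm rate = 0.330

z(hit rate) = z(0.284) = -0.5710
z(FA) = z(H) − d' = -0.5710 − (-0.13) = -0.4410
false-alarm rate = Φ(-0.4410) = 0.3296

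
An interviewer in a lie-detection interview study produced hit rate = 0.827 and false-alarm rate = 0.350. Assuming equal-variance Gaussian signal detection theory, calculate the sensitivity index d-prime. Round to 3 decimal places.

d-prime = 1.328

z(0.827) = 0.9424, z(0.350) = -0.3853
d' = z(H) − z(FA) = 0.9424 − (-0.3853) = 1.3277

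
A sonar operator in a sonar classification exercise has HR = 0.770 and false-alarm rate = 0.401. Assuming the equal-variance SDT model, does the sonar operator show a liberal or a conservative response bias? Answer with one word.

z(H) = 0.739, z(FA) = -0.251
c = −½·(z(H) + z(FA)) = -0.244
c < 0 → liberal criterion (biased toward responding “yes”).

liberal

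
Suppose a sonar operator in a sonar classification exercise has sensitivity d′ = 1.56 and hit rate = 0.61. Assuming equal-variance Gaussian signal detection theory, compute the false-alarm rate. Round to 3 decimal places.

z(hit rate) = z(0.61) = 0.2793
z(FA) = z(H) − d' = 0.2793 − 1.56 = -1.2807
false-alarm rate = Φ(-1.2807) = 0.1001

false-alarm rate = 0.100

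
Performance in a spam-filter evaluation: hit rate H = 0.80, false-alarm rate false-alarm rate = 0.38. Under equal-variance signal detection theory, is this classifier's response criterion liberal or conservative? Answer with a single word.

liberal

z(H) = 0.842, z(FA) = -0.305
c = −½·(z(H) + z(FA)) = -0.2685
c < 0 → liberal criterion (biased toward responding “yes”).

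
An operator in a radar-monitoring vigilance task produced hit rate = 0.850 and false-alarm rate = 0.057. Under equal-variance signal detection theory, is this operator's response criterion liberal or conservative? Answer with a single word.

z(H) = 1.036, z(FA) = -1.580
c = −½·(z(H) + z(FA)) = 0.272
c > 0 → conservative criterion (biased toward responding “no”).

conservative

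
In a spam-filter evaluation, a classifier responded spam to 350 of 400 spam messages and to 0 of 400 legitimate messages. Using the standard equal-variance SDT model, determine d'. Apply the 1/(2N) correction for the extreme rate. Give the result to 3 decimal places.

The false-alarm rate is 0/400 = 0, so apply the 1/(2N) correction: FA → 1/(2·400) = 0.00125.
z(H) = z(0.87500) = 1.1503
z(FA) = z(0.00125) = -3.0233
d' = 1.1503 − (-3.0233) = 4.1736

d' = 4.174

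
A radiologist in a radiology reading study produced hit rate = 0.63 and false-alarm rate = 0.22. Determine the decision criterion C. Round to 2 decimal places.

z(H) = 0.332
z(FA) = -0.772
c = −½·[z(H) + z(FA)] = −0.5 × (0.332 + (-0.772)) = 0.220
c > 0: the radiologist has a conservative response bias.

C = 0.22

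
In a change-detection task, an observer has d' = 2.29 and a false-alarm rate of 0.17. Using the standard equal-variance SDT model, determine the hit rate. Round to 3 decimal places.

hit rate = 0.909

z(false-alarm rate) = z(0.17) = -0.9542
z(H) = z(FA) + d' = -0.9542 + 2.29 = 1.3358
hit rate = Φ(1.3358) = 0.9092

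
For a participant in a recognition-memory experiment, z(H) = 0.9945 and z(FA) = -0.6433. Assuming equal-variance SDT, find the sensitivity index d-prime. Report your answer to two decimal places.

d-prime = 1.64

d' = z(H) − z(FA) = 0.9945 − (-0.6433) = 1.6378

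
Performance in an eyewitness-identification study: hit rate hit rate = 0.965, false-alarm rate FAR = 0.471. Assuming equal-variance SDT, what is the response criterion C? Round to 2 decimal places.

C = -0.87

z(0.965) = 1.8119, z(0.471) = -0.0728
c = −½·[z(H) + z(FA)] = −0.5 × (1.8119 + (-0.0728)) = -0.86955
c < 0: the witness has a liberal response bias.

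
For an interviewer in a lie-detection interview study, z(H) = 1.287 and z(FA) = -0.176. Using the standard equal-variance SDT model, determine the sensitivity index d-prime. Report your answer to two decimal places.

d' = z(H) − z(FA) = 1.287 − (-0.176) = 1.463

d-prime = 1.46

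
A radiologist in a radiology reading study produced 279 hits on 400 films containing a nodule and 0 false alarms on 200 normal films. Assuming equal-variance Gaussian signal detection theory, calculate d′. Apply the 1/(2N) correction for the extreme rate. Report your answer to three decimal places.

The false-alarm rate is 0/200 = 0, so apply the 1/(2N) correction: FA → 1/(2·200) = 0.00250.
z(H) = z(0.69750) = 0.5172
z(FA) = z(0.00250) = -2.8070
d' = 0.5172 − (-2.8070) = 3.3242

d′ = 3.324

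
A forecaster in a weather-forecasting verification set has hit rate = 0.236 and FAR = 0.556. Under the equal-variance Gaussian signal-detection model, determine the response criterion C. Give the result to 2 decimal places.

C = 0.29

z(H) = z(0.236) = -0.7192
z(FA) = z(0.556) = 0.1408
c = −½·[z(H) + z(FA)] = −0.5 × (-0.7192 + 0.1408) = 0.2892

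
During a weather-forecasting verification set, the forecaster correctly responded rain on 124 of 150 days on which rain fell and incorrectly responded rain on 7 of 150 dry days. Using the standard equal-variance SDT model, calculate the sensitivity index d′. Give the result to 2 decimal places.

d′ = 2.62

H = 124/150 = 0.8267
FA = 7/150 = 0.0467
Φ⁻¹(H) = Φ⁻¹(0.8267) = 0.9412
Φ⁻¹(FA) = Φ⁻¹(0.0467) = -1.6777
d' = z(H) − z(FA) = 0.9412 − (-1.6777) = 2.6189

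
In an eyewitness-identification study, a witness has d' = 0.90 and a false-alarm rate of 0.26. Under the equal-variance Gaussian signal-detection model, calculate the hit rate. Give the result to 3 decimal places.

hit rate = 0.601

z(false-alarm rate) = z(0.26) = -0.6433
z(H) = z(FA) + d' = -0.6433 + 0.90 = 0.2567
hit rate = Φ(0.2567) = 0.6013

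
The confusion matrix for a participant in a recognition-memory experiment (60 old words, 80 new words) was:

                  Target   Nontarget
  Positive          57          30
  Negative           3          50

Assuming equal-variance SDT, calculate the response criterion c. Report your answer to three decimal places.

H = 57/60 = 0.9500
FA = 30/80 = 0.3750
z(H) = 1.6449
z(FA) = -0.3186
c = −½·[z(H) + z(FA)] = −0.5 × (1.6449 + (-0.3186)) = -0.66315

c = -0.663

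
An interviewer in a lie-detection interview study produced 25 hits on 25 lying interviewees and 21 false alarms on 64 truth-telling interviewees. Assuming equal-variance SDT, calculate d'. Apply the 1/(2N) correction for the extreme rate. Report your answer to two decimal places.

d' = 2.50

The hit rate is 25/25 = 1, so apply the 1/(2N) correction: H → 1 − 1/(2·25) = 0.98000.
z(H) = z(0.98000) = 2.054
z(FA) = z(0.32812) = -0.445
d' = 2.054 − (-0.445) = 2.499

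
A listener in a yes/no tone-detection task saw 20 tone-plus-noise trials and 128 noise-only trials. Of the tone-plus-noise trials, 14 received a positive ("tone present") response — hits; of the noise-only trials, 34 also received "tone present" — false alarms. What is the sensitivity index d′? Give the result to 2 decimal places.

d′ = 1.15

H = 14/20 = 0.7000
FA = 34/128 = 0.2656
z(H) = z(0.7000) = 0.524
z(FA) = z(0.2656) = -0.626
d' = z(H) − z(FA) = 0.524 − (-0.626) = 1.150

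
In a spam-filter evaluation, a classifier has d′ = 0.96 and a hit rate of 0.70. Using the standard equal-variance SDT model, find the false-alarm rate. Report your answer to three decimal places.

false-alarm rate = 0.332

z(hit rate) = z(0.70) = 0.5244
z(FA) = z(H) − d' = 0.5244 − 0.96 = -0.4356
false-alarm rate = Φ(-0.4356) = 0.3316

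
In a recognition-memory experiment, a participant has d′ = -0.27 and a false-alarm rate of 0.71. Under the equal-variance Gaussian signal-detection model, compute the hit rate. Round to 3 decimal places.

z(false-alarm rate) = z(0.71) = 0.5534
z(H) = z(FA) + d' = 0.5534 + (-0.27) = 0.2834
hit rate = Φ(0.2834) = 0.6116

hit rate = 0.612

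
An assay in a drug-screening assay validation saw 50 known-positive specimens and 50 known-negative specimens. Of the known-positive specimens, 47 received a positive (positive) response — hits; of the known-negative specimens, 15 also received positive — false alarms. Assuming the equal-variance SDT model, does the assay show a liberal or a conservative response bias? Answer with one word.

z(H) = 1.555, z(FA) = -0.524
c = −½·(z(H) + z(FA)) = -0.5155
c < 0 → liberal criterion (biased toward responding “yes”).

liberal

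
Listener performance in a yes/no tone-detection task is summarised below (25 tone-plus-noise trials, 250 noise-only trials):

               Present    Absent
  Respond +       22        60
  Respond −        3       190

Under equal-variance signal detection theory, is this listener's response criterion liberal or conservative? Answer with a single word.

liberal

z(H) = 1.175, z(FA) = -0.706
c = −½·(z(H) + z(FA)) = -0.2345
c < 0 → liberal criterion (biased toward responding “yes”).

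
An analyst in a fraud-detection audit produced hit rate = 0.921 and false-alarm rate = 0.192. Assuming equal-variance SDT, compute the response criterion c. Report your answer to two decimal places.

z(0.921) = 1.4118, z(0.192) = -0.8705
c = −½·[z(H) + z(FA)] = −0.5 × (1.4118 + (-0.8705)) = -0.27065
c < 0: the analyst has a liberal response bias.

c = -0.27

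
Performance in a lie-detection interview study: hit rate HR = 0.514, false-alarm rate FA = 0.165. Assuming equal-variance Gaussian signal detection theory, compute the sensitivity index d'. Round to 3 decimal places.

z(H) = z(0.514) = 0.0351
z(FA) = z(0.165) = -0.9741
d' = z(H) − z(FA) = 0.0351 − (-0.9741) = 1.0092

d' = 1.009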